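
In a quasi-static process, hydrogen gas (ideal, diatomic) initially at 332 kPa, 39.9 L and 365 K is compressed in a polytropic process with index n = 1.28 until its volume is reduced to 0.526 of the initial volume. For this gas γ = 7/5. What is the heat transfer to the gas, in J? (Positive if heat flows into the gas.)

-2800 J

n = P₁V₁/(RT₁) = 332×39.9/(8.314×365) = 4.37 mol.
Polytropic n=1.28: T₂ = T₁(V₁/V₂)^(n−1) = 365×(1.90)^0.28 = 437 K; P₂ = P₁(V₁/V₂)^n = 756 kPa.
W = (P₁V₁−P₂V₂)/(n−1) = (332×39.9−756×21.0)/0.28 = -9320 J.
ΔU = nCvΔT = 4.37×20.8×(437−365) = 6530 J.
Q = ΔU + W = -2800 J.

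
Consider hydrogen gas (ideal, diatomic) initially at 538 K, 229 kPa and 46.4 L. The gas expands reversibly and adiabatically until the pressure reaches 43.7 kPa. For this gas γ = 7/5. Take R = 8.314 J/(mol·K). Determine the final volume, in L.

151 L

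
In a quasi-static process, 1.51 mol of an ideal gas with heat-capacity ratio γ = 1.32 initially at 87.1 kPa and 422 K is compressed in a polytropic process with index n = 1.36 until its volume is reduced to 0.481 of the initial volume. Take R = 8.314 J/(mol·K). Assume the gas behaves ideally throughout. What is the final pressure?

V₁ = nRT₁/P₁ = 1.51×8.314×422/87.1 = 60.8 L.
Polytropic n=1.36: T₂ = T₁(V₁/V₂)^(n−1) = 422×(2.08)^0.36 = 549 K; P₂ = P₁(V₁/V₂)^n = 236 kPa.

236 kPa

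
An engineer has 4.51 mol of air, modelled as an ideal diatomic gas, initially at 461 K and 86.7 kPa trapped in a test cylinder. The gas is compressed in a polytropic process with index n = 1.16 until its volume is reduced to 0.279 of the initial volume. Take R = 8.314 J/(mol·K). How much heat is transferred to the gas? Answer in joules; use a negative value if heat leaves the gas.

-14700 J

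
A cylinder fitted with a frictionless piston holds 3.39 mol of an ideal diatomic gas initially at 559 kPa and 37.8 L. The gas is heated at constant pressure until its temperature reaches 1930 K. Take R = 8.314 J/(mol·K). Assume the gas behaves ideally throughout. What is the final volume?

T₁ = P₁V₁/(nR) = 559×37.8/(3.39×8.314) = 750 K.
Isobaric: P stays 559 kPa; V/T = const ⇒ T₂ = 1930 K, V₂ = 97.3 L.

97.3 L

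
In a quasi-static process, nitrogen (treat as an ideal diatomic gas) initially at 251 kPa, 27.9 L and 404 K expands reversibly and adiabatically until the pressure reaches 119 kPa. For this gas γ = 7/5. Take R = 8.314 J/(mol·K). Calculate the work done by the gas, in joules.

3360 J

n = P₁V₁/(RT₁) = 251×27.9/(8.314×404) = 2.08 mol.
Adiabatic: T₂/T₁ = (P₂/P₁)^((γ−1)/γ) ⇒ T₂ = 404×(0.474)^0.286 = 326 K; V₂ = 47.5 L.
ΔU = nCvΔT = 2.08×20.8×(326−404) = -3360 J.
Q = 0 for an adiabatic process, so W = −ΔU = 3360 J.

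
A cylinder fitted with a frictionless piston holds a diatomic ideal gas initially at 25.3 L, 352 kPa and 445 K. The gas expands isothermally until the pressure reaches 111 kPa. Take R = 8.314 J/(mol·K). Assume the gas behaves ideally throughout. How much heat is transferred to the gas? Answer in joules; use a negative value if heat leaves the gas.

n = P₁V₁/(RT₁) = 352×25.3/(8.314×445) = 2.41 mol.
Isothermal: T stays 445 K; PV = const ⇒ V₂ = 80.2 L, P₂ = 111 kPa.
ΔU = 0 (ideal gas, T constant).
W = nRT ln(V₂/V₁) = 2.41×8.314×445×ln(3.17) = 10300 J.
Q = ΔU + W = 10300 J.

10300 J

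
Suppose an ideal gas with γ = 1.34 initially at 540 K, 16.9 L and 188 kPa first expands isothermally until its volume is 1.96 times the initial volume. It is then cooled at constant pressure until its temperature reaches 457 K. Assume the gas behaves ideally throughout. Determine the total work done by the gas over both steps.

n = P₁V₁/(RT₁) = 188×16.9/(8.314×540) = 0.708 mol.
Step 1 — Isothermal: T stays 540 K; PV = const ⇒ V₂ = 33.1 L, P₂ = 95.9 kPa.
ΔU = 0 (ideal gas, T constant).
W = nRT ln(V₂/V₁) = 0.708×8.314×540×ln(1.96) = 2140 J.
Q = ΔU + W = 2140 J.
State after step 1: P = 95.9 kPa, V = 33.1 L, T = 540 K.
Step 2 — Isobaric: P stays 95.9 kPa; V/T = const ⇒ T₂ = 457 K, V₂ = 28.0 L.
W = PΔV = 95.9×(28.0−33.1) kPa·L = -488 J.
ΔU = nCvΔT = 0.708×24.5×(457−540) = -1440 J.
Q = ΔU + W = nCpΔT = -1920 J.
Net over both steps: W = 1650 J, Q = 213 J, ΔU = -1440 J.

1650 J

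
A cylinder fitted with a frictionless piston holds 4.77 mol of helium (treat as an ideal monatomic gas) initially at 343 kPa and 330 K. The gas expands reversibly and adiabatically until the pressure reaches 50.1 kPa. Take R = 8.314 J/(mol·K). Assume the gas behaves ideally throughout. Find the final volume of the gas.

121 L

V₁ = nRT₁/P₁ = 4.77×8.314×330/343 = 38.2 L.
Adiabatic: T₂/T₁ = (P₂/P₁)^((γ−1)/γ) ⇒ T₂ = 330×(0.146)^0.400 = 153 K; V₂ = 121 L.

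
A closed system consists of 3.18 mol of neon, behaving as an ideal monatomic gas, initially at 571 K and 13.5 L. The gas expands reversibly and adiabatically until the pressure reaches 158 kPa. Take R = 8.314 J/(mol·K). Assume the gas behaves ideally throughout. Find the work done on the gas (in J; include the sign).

-12300 J

P₁ = nRT₁/V₁ = 3.18×8.314×571/13.5 = 1120 kPa.
Adiabatic: T₂/T₁ = (P₂/P₁)^((γ−1)/γ) ⇒ T₂ = 571×(0.141)^0.400 = 261 K; V₂ = 43.7 L.
ΔU = nCvΔT = 3.18×12.5×(261−571) = -12300 J.
Q = 0 for an adiabatic process, so W = −ΔU = 12300 J.
Work done on the gas = −W_by = -12300 J.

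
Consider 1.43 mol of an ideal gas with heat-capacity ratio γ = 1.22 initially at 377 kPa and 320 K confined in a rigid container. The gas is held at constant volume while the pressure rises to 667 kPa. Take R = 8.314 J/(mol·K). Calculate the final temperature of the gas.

566 K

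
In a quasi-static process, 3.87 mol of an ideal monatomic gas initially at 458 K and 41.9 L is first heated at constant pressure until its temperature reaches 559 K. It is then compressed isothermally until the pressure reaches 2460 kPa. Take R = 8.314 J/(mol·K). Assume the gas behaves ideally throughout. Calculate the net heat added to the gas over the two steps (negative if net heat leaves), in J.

P₁ = nRT₁/V₁ = 3.87×8.314×458/41.9 = 352 kPa.
Step 1 — Isobaric: P stays 352 kPa; V/T = const ⇒ T₂ = 559 K, V₂ = 51.1 L.
W = PΔV = 352×(51.1−41.9) kPa·L = 3250 J.
ΔU = nCvΔT = 3.87×12.5×(559−458) = 4870 J.
Q = ΔU + W = nCpΔT = 8120 J.
State after step 1: P = 352 kPa, V = 51.1 L, T = 559 K.
Step 2 — Isothermal: T stays 559 K; PV = const ⇒ V₂ = 7.31 L, P₂ = 2460 kPa.
ΔU = 0 (ideal gas, T constant).
W = nRT ln(V₂/V₁) = 3.87×8.314×559×ln(0.143) = -35000 J.
Q = ΔU + W = -35000 J.
Net over both steps: W = -31700 J, Q = -26900 J, ΔU = 4870 J.

-26900 J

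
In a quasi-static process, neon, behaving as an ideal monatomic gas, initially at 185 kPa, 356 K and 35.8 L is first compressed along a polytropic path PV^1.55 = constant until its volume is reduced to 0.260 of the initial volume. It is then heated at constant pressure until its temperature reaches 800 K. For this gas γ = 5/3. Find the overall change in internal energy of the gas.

n = P₁V₁/(RT₁) = 185×35.8/(8.314×356) = 2.24 mol.
Step 1 — Polytropic n=1.55: T₂ = T₁(V₁/V₂)^(n−1) = 356×(3.85)^0.55 = 747 K; P₂ = P₁(V₁/V₂)^n = 1490 kPa.
W = (P₁V₁−P₂V₂)/(n−1) = (185×35.8−1490×9.31)/0.55 = -13200 J.
ΔU = nCvΔT = 2.24×12.5×(747−356) = 10900 J.
Q = ΔU + W = -2310 J.
State after step 1: P = 1490 kPa, V = 9.31 L, T = 747 K.
Step 2 — Isobaric: P stays 1490 kPa; V/T = const ⇒ T₂ = 800 K, V₂ = 9.97 L.
W = PΔV = 1490×(9.97−9.31) kPa·L = 989 J.
ΔU = nCvΔT = 2.24×12.5×(800−747) = 1480 J.
Q = ΔU + W = nCpΔT = 2470 J.
Net over both steps: W = -12200 J, Q = 160 J, ΔU = 12400 J.

12400 J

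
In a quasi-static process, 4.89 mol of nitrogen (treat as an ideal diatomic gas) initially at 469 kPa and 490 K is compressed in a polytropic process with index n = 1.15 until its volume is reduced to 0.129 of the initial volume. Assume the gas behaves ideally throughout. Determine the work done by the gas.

-47800 J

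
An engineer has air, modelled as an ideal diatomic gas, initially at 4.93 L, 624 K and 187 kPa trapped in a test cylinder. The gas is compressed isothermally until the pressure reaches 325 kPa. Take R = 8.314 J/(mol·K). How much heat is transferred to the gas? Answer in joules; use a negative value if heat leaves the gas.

-510 J

n = P₁V₁/(RT₁) = 187×4.93/(8.314×624) = 0.178 mol.
Isothermal: T stays 624 K; PV = const ⇒ V₂ = 2.84 L, P₂ = 325 kPa.
ΔU = 0 (ideal gas, T constant).
W = nRT ln(V₂/V₁) = 0.178×8.314×624×ln(0.575) = -510 J.
Q = ΔU + W = -510 J.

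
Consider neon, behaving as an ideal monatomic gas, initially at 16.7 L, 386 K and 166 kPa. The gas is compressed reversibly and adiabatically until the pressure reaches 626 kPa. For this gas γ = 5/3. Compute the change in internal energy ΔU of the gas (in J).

2910 J

n = P₁V₁/(RT₁) = 166×16.7/(8.314×386) = 0.864 mol.
Adiabatic: T₂/T₁ = (P₂/P₁)^((γ−1)/γ) ⇒ T₂ = 386×(3.77)^0.400 = 656 K; V₂ = 7.53 L.
For an ideal gas ΔU = nCvΔT with Cv = (3/2)R = 12.5 J/(mol·K).
ΔU = 0.864×12.5×(656−386) = 2910 J.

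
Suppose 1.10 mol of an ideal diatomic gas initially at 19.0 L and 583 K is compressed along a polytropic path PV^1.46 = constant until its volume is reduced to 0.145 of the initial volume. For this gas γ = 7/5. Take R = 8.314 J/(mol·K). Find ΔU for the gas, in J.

19100 J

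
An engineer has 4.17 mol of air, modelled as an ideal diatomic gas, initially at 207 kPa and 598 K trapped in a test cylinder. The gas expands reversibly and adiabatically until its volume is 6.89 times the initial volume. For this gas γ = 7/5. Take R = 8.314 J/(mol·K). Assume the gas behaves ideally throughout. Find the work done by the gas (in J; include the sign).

27900 J

V₁ = nRT₁/P₁ = 4.17×8.314×598/207 = 100 L.
Adiabatic: TV^(γ−1) = const ⇒ T₂ = 598×(0.145)^0.400 = 276 K; PV^γ = const ⇒ P₂ = 13.9 kPa.
ΔU = nCvΔT = 4.17×20.8×(276−598) = -27900 J.
Q = 0 for an adiabatic process, so W = −ΔU = 27900 J.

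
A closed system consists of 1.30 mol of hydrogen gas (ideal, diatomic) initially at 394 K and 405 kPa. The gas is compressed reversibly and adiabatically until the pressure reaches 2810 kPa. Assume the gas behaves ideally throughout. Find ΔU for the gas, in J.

V₁ = nRT₁/P₁ = 1.30×8.314×394/405 = 10.5 L.
Adiabatic: T₂/T₁ = (P₂/P₁)^((γ−1)/γ) ⇒ T₂ = 394×(6.94)^0.286 = 685 K; V₂ = 2.64 L.
For an ideal gas ΔU = nCvΔT with Cv = (5/2)R = 20.8 J/(mol·K).
ΔU = 1.30×20.8×(685−394) = 7870 J.

7870 J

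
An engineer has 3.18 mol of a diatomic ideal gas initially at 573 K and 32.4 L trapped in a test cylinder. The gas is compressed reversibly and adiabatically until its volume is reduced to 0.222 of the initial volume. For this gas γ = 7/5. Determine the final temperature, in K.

1050 K

P₁ = nRT₁/V₁ = 3.18×8.314×573/32.4 = 468 kPa.
Adiabatic: TV^(γ−1) = const ⇒ T₂ = 573×(4.50)^0.400 = 1050 K; PV^γ = const ⇒ P₂ = 3850 kPa.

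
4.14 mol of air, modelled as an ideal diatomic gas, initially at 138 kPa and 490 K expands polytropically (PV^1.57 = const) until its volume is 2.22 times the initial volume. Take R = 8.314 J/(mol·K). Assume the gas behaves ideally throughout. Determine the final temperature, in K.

V₁ = nRT₁/P₁ = 4.14×8.314×490/138 = 122 L.
Polytropic n=1.57: T₂ = T₁(V₁/V₂)^(n−1) = 490×(0.450)^0.57 = 311 K; P₂ = P₁(V₁/V₂)^n = 39.5 kPa.

311 K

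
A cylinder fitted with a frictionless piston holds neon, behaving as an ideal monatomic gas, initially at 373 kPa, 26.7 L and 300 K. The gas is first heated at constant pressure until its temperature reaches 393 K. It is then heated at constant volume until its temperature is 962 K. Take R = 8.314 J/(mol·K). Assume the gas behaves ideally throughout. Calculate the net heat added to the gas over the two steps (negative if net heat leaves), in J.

36100 J

n = P₁V₁/(RT₁) = 373×26.7/(8.314×300) = 3.99 mol.
Step 1 — Isobaric: P stays 373 kPa; V/T = const ⇒ T₂ = 393 K, V₂ = 35.0 L.
W = PΔV = 373×(35.0−26.7) kPa·L = 3090 J.
ΔU = nCvΔT = 3.99×12.5×(393−300) = 4630 J.
Q = ΔU + W = nCpΔT = 7720 J.
State after step 1: P = 373 kPa, V = 35.0 L, T = 393 K.
Step 2 — Isochoric: V stays 35.0 L; P/T = const ⇒ T₂ = 962 K, P₂ = 913 kPa.
W = 0 (no volume change).
ΔU = nCvΔT = 3.99×12.5×(962−393) = 28300 J.
Q = ΔU = 28300 J.
Net over both steps: W = 3090 J, Q = 36100 J, ΔU = 33000 J.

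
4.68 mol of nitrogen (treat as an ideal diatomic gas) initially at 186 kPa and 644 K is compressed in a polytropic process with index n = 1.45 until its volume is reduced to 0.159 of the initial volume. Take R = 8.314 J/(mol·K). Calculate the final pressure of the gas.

V₁ = nRT₁/P₁ = 4.68×8.314×644/186 = 135 L.
Polytropic n=1.45: T₂ = T₁(V₁/V₂)^(n−1) = 644×(6.29)^0.45 = 1470 K; P₂ = P₁(V₁/V₂)^n = 2680 kPa.

2680 kPa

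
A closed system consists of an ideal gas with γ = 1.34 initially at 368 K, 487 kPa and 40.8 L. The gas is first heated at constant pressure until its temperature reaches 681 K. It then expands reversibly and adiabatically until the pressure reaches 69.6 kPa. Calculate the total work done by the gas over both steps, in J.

n = P₁V₁/(RT₁) = 487×40.8/(8.314×368) = 6.49 mol.
Step 1 — Isobaric: P stays 487 kPa; V/T = const ⇒ T₂ = 681 K, V₂ = 75.5 L.
W = PΔV = 487×(75.5−40.8) kPa·L = 16900 J.
ΔU = nCvΔT = 6.49×24.5×(681−368) = 49700 J.
Q = ΔU + W = nCpΔT = 66600 J.
State after step 1: P = 487 kPa, V = 75.5 L, T = 681 K.
Step 2 — Adiabatic: T₂/T₁ = (P₂/P₁)^((γ−1)/γ) ⇒ T₂ = 681×(0.143)^0.254 = 416 K; V₂ = 322 L.
ΔU = nCvΔT = 6.49×24.5×(416−681) = -42100 J.
Q = 0 for an adiabatic process, so W = −ΔU = 42100 J.
Net over both steps: W = 59000 J, Q = 66600 J, ΔU = 7570 J.

59000 J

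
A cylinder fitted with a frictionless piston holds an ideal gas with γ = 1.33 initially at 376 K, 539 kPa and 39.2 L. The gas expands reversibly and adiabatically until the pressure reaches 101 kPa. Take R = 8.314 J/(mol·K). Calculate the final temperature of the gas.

Adiabatic: T₂/T₁ = (P₂/P₁)^((γ−1)/γ) ⇒ T₂ = 376×(0.187)^0.248 = 248 K; V₂ = 138 L.

248 K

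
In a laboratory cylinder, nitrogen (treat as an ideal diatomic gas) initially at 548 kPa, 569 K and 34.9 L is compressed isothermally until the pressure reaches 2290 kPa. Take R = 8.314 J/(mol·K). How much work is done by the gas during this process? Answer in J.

-27300 J

n = P₁V₁/(RT₁) = 548×34.9/(8.314×569) = 4.04 mol.
Isothermal: T stays 569 K; PV = const ⇒ V₂ = 8.35 L, P₂ = 2290 kPa.
W = nRT ln(V₂/V₁) = 4.04×8.314×569×ln(0.239) = -27300 J.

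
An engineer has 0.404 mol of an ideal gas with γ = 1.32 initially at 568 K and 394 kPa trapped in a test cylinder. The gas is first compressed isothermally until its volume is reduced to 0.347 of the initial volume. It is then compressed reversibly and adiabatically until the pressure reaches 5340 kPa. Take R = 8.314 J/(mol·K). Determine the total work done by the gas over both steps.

-4730 J

V₁ = nRT₁/P₁ = 0.404×8.314×568/394 = 4.84 L.
Step 1 — Isothermal: T stays 568 K; PV = const ⇒ V₂ = 1.68 L, P₂ = 1140 kPa.
ΔU = 0 (ideal gas, T constant).
W = nRT ln(V₂/V₁) = 0.404×8.314×568×ln(0.347) = -2020 J.
Q = ΔU + W = -2020 J.
State after step 1: P = 1140 kPa, V = 1.68 L, T = 568 K.
Step 2 — Adiabatic: T₂/T₁ = (P₂/P₁)^((γ−1)/γ) ⇒ T₂ = 568×(4.70)^0.242 = 827 K; V₂ = 0.520 L.
ΔU = nCvΔT = 0.404×26.0×(827−568) = 2720 J.
Q = 0 for an adiabatic process, so W = −ΔU = -2720 J.
Net over both steps: W = -4730 J, Q = -2020 J, ΔU = 2720 J.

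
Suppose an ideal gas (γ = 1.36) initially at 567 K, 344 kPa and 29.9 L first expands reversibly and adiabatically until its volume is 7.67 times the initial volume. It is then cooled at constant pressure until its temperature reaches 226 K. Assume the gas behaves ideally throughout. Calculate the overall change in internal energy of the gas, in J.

-17200 J

n = P₁V₁/(RT₁) = 344×29.9/(8.314×567) = 2.18 mol.
Step 1 — Adiabatic: TV^(γ−1) = const ⇒ T₂ = 567×(0.130)^0.360 = 272 K; PV^γ = const ⇒ P₂ = 21.5 kPa.
ΔU = nCvΔT = 2.18×23.1×(272−567) = -14800 J.
Q = 0 for an adiabatic process, so W = −ΔU = 14800 J.
State after step 1: P = 21.5 kPa, V = 229 L, T = 272 K.
Step 2 — Isobaric: P stays 21.5 kPa; V/T = const ⇒ T₂ = 226 K, V₂ = 190 L.
W = PΔV = 21.5×(190−229) kPa·L = -840 J.
ΔU = nCvΔT = 2.18×23.1×(226−272) = -2330 J.
Q = ΔU + W = nCpΔT = -3170 J.
Net over both steps: W = 14000 J, Q = -3170 J, ΔU = -17200 J.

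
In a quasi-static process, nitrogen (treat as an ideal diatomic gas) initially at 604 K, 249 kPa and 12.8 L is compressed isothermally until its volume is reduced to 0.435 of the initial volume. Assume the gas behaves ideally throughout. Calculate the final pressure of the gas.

572 kPa

Isothermal: T stays 604 K; PV = const ⇒ V₂ = 5.57 L, P₂ = 572 kPa.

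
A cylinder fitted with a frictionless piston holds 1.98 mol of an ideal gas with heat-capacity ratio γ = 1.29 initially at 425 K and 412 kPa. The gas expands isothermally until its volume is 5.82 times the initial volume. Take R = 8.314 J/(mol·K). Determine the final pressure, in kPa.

V₁ = nRT₁/P₁ = 1.98×8.314×425/412 = 17.0 L.
Isothermal: T stays 425 K; PV = const ⇒ V₂ = 98.8 L, P₂ = 70.8 kPa.

70.8 kPa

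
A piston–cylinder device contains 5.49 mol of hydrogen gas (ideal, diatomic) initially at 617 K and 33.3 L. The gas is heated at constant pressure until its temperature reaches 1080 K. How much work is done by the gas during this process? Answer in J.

P₁ = nRT₁/V₁ = 5.49×8.314×617/33.3 = 846 kPa.
Isobaric: P stays 846 kPa; V/T = const ⇒ T₂ = 1080 K, V₂ = 58.3 L.
W = PΔV = 846×(58.3−33.3) kPa·L = 21100 J.

21100 J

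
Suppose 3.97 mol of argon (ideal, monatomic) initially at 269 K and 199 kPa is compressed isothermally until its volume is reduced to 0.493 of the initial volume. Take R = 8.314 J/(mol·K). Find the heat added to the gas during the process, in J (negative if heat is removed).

V₁ = nRT₁/P₁ = 3.97×8.314×269/199 = 44.6 L.
Isothermal: T stays 269 K; PV = const ⇒ V₂ = 22.0 L, P₂ = 404 kPa.
ΔU = 0 (ideal gas, T constant).
W = nRT ln(V₂/V₁) = 3.97×8.314×269×ln(0.493) = -6280 J.
Q = ΔU + W = -6280 J.

-6280 J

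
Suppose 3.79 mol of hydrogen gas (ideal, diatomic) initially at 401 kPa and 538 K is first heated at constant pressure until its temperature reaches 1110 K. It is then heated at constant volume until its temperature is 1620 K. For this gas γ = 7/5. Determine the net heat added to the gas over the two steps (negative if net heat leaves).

103000 J

V₁ = nRT₁/P₁ = 3.79×8.314×538/401 = 42.3 L.
Step 1 — Isobaric: P stays 401 kPa; V/T = const ⇒ T₂ = 1110 K, V₂ = 87.2 L.
W = PΔV = 401×(87.2−42.3) kPa·L = 18000 J.
ΔU = nCvΔT = 3.79×20.8×(1110−538) = 45100 J.
Q = ΔU + W = nCpΔT = 63100 J.
State after step 1: P = 401 kPa, V = 87.2 L, T = 1110 K.
Step 2 — Isochoric: V stays 87.2 L; P/T = const ⇒ T₂ = 1620 K, P₂ = 585 kPa.
W = 0 (no volume change).
ΔU = nCvΔT = 3.79×20.8×(1620−1110) = 40200 J.
Q = ΔU = 40200 J.
Net over both steps: W = 18000 J, Q = 103000 J, ΔU = 85200 J.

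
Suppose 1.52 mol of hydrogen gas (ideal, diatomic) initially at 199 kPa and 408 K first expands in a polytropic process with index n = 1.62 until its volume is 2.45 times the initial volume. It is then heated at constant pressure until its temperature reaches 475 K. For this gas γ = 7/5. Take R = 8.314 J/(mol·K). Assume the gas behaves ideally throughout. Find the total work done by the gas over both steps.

V₁ = nRT₁/P₁ = 1.52×8.314×408/199 = 25.9 L.
Step 1 — Polytropic n=1.62: T₂ = T₁(V₁/V₂)^(n−1) = 408×(0.408)^0.62 = 234 K; P₂ = P₁(V₁/V₂)^n = 46.6 kPa.
W = (P₁V₁−P₂V₂)/(n−1) = (199×25.9−46.6×63.5)/0.62 = 3540 J.
ΔU = nCvΔT = 1.52×20.8×(234−408) = -5490 J.
Q = ΔU + W = -1950 J.
State after step 1: P = 46.6 kPa, V = 63.5 L, T = 234 K.
Step 2 — Isobaric: P stays 46.6 kPa; V/T = const ⇒ T₂ = 475 K, V₂ = 129 L.
W = PΔV = 46.6×(129−63.5) kPa·L = 3040 J.
ΔU = nCvΔT = 1.52×20.8×(475−234) = 7610 J.
Q = ΔU + W = nCpΔT = 10700 J.
Net over both steps: W = 6590 J, Q = 8710 J, ΔU = 2120 J.

6590 J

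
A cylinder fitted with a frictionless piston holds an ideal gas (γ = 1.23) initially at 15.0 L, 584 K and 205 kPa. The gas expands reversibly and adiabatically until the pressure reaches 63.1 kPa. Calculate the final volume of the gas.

39.1 L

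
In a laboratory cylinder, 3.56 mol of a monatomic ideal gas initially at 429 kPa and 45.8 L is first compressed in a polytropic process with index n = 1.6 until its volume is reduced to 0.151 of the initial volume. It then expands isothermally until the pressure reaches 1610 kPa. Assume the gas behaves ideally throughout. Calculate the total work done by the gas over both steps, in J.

34900 J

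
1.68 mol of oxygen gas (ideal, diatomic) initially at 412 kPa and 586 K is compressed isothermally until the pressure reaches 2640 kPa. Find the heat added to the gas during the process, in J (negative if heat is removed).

-15200 J

V₁ = nRT₁/P₁ = 1.68×8.314×586/412 = 19.9 L.
Isothermal: T stays 586 K; PV = const ⇒ V₂ = 3.10 L, P₂ = 2640 kPa.
ΔU = 0 (ideal gas, T constant).
W = nRT ln(V₂/V₁) = 1.68×8.314×586×ln(0.156) = -15200 J.
Q = ΔU + W = -15200 J.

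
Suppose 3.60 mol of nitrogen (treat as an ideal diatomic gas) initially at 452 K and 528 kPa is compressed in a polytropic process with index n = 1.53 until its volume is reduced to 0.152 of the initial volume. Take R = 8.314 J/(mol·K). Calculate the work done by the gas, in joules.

-43800 J

V₁ = nRT₁/P₁ = 3.60×8.314×452/528 = 25.6 L.
Polytropic n=1.53: T₂ = T₁(V₁/V₂)^(n−1) = 452×(6.58)^0.53 = 1230 K; P₂ = P₁(V₁/V₂)^n = 9430 kPa.
W = (P₁V₁−P₂V₂)/(n−1) = (528×25.6−9430×3.89)/0.53 = -43800 J.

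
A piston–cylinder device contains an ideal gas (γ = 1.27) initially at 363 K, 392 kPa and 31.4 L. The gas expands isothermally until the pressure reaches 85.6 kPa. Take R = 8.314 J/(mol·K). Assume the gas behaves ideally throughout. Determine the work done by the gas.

n = P₁V₁/(RT₁) = 392×31.4/(8.314×363) = 4.08 mol.
Isothermal: T stays 363 K; PV = const ⇒ V₂ = 144 L, P₂ = 85.6 kPa.
W = nRT ln(V₂/V₁) = 4.08×8.314×363×ln(4.58) = 18700 J.

18700 J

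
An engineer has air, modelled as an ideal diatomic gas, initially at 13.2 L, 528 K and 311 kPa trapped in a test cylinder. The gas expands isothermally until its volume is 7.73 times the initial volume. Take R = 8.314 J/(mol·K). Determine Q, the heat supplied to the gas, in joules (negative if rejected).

n = P₁V₁/(RT₁) = 311×13.2/(8.314×528) = 0.935 mol.
Isothermal: T stays 528 K; PV = const ⇒ V₂ = 102 L, P₂ = 40.2 kPa.
ΔU = 0 (ideal gas, T constant).
W = nRT ln(V₂/V₁) = 0.935×8.314×528×ln(7.73) = 8400 J.
Q = ΔU + W = 8400 J.

8400 J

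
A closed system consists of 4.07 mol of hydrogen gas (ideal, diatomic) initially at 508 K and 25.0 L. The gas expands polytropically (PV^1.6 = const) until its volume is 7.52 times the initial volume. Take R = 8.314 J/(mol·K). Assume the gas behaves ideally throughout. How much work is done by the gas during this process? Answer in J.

P₁ = nRT₁/V₁ = 4.07×8.314×508/25.0 = 688 kPa.
Polytropic n=1.6: T₂ = T₁(V₁/V₂)^(n−1) = 508×(0.133)^0.60 = 151 K; P₂ = P₁(V₁/V₂)^n = 27.3 kPa.
W = (P₁V₁−P₂V₂)/(n−1) = (688×25.0−27.3×188)/0.60 = 20100 J.

20100 J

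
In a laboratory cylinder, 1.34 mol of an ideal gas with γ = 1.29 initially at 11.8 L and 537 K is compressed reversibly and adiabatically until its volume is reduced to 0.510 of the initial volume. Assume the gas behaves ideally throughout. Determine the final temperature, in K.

653 K

P₁ = nRT₁/V₁ = 1.34×8.314×537/11.8 = 507 kPa.
Adiabatic: TV^(γ−1) = const ⇒ T₂ = 537×(1.96)^0.290 = 653 K; PV^γ = const ⇒ P₂ = 1210 kPa.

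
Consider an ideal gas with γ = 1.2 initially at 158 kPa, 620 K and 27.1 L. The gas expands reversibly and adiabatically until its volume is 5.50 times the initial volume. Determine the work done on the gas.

-6190 J

n = P₁V₁/(RT₁) = 158×27.1/(8.314×620) = 0.831 mol.
Adiabatic: TV^(γ−1) = const ⇒ T₂ = 620×(0.182)^0.200 = 441 K; PV^γ = const ⇒ P₂ = 20.4 kPa.
ΔU = nCvΔT = 0.831×41.6×(441−620) = -6190 J.
Q = 0 for an adiabatic process, so W = −ΔU = 6190 J.
Work done on the gas = −W_by = -6190 J.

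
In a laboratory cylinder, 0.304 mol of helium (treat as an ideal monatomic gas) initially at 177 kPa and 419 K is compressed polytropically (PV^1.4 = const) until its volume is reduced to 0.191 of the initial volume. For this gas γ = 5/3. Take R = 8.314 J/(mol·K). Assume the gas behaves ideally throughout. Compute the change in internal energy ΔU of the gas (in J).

V₁ = nRT₁/P₁ = 0.304×8.314×419/177 = 5.98 L.
Polytropic n=1.4: T₂ = T₁(V₁/V₂)^(n−1) = 419×(5.24)^0.40 = 812 K; P₂ = P₁(V₁/V₂)^n = 1800 kPa.
For an ideal gas ΔU = nCvΔT with Cv = (3/2)R = 12.5 J/(mol·K).
ΔU = 0.304×12.5×(812−419) = 1490 J.

1490 J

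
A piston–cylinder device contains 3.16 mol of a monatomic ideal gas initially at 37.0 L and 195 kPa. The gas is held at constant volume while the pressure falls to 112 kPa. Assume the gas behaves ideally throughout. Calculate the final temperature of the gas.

T₁ = P₁V₁/(nR) = 195×37.0/(3.16×8.314) = 275 K.
Isochoric: V stays 37.0 L; P/T = const ⇒ T₂ = 158 K, P₂ = 112 kPa.

158 K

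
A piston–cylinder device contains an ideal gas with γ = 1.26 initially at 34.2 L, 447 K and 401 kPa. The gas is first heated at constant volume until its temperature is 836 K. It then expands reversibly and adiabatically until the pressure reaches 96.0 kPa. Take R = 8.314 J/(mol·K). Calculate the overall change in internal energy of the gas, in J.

n = P₁V₁/(RT₁) = 401×34.2/(8.314×447) = 3.69 mol.
Step 1 — Isochoric: V stays 34.2 L; P/T = const ⇒ T₂ = 836 K, P₂ = 750 kPa.
W = 0 (no volume change).
ΔU = nCvΔT = 3.69×32.0×(836−447) = 45900 J.
Q = ΔU = 45900 J.
State after step 1: P = 750 kPa, V = 34.2 L, T = 836 K.
Step 2 — Adiabatic: T₂/T₁ = (P₂/P₁)^((γ−1)/γ) ⇒ T₂ = 836×(0.128)^0.206 = 547 K; V₂ = 175 L.
ΔU = nCvΔT = 3.69×32.0×(547−836) = -34100 J.
Q = 0 for an adiabatic process, so W = −ΔU = 34100 J.
Net over both steps: W = 34100 J, Q = 45900 J, ΔU = 11800 J.

11800 J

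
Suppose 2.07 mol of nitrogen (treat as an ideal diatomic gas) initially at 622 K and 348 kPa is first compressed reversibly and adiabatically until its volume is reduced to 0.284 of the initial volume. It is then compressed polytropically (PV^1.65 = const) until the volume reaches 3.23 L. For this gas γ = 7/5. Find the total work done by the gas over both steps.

-42300 J

V₁ = nRT₁/P₁ = 2.07×8.314×622/348 = 30.8 L.
Step 1 — Adiabatic: TV^(γ−1) = const ⇒ T₂ = 622×(3.52)^0.400 = 1030 K; PV^γ = const ⇒ P₂ = 2030 kPa.
ΔU = nCvΔT = 2.07×20.8×(1030−622) = 17500 J.
Q = 0 for an adiabatic process, so W = −ΔU = -17500 J.
State after step 1: P = 2030 kPa, V = 8.74 L, T = 1030 K.
Step 2 — Polytropic n=1.65: T₂ = T₁(V₁/V₂)^(n−1) = 1030×(2.70)^0.65 = 1960 K; P₂ = P₁(V₁/V₂)^n = 10500 kPa.
W = (P₁V₁−P₂V₂)/(n−1) = (2030×8.74−10500×3.23)/0.65 = -24800 J.
ΔU = nCvΔT = 2.07×20.8×(1960−1030) = 40300 J.
Q = ΔU + W = 15500 J.
Net over both steps: W = -42300 J, Q = 15500 J, ΔU = 57800 J.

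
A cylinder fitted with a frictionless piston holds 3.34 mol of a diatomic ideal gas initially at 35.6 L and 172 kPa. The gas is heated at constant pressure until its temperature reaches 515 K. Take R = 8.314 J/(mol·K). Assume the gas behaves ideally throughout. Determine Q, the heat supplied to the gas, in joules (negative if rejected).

28600 J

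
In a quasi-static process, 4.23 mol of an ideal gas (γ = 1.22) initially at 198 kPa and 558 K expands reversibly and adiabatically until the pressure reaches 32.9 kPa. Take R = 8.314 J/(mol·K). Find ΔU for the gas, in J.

-24700 J

V₁ = nRT₁/P₁ = 4.23×8.314×558/198 = 99.1 L.
Adiabatic: T₂/T₁ = (P₂/P₁)^((γ−1)/γ) ⇒ T₂ = 558×(0.166)^0.180 = 404 K; V₂ = 432 L.
For an ideal gas ΔU = nCvΔT with Cv = R/(γ−1) = 37.8 J/(mol·K).
ΔU = 4.23×37.8×(404−558) = -24700 J.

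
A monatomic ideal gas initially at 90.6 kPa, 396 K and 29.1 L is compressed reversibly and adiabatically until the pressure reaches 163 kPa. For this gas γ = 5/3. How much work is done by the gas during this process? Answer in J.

n = P₁V₁/(RT₁) = 90.6×29.1/(8.314×396) = 0.801 mol.
Adiabatic: T₂/T₁ = (P₂/P₁)^((γ−1)/γ) ⇒ T₂ = 396×(1.80)^0.400 = 501 K; V₂ = 20.5 L.
ΔU = nCvΔT = 0.801×12.5×(501−396) = 1050 J.
Q = 0 for an adiabatic process, so W = −ΔU = -1050 J.

-1050 J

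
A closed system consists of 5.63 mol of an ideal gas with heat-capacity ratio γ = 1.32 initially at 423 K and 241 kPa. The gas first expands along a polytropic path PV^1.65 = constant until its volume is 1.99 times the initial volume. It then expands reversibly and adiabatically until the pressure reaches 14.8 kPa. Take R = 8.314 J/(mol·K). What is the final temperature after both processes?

181 K

V₁ = nRT₁/P₁ = 5.63×8.314×423/241 = 82.2 L.
Step 1 — Polytropic n=1.65: T₂ = T₁(V₁/V₂)^(n−1) = 423×(0.503)^0.65 = 270 K; P₂ = P₁(V₁/V₂)^n = 77.4 kPa.
W = (P₁V₁−P₂V₂)/(n−1) = (241×82.2−77.4×163)/0.65 = 11000 J.
ΔU = nCvΔT = 5.63×26.0×(270−423) = -22300 J.
Q = ΔU + W = -11300 J.
State after step 1: P = 77.4 kPa, V = 163 L, T = 270 K.
Step 2 — Adiabatic: T₂/T₁ = (P₂/P₁)^((γ−1)/γ) ⇒ T₂ = 270×(0.191)^0.242 = 181 K; V₂ = 573 L.
ΔU = nCvΔT = 5.63×26.0×(181−270) = -13100 J.
Q = 0 for an adiabatic process, so W = −ΔU = 13100 J.
Net over both steps: W = 24100 J, Q = -11300 J, ΔU = -35400 J.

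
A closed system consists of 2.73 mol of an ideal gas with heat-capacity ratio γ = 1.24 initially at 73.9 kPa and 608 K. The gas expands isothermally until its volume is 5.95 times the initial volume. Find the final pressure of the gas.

12.4 kPa

V₁ = nRT₁/P₁ = 2.73×8.314×608/73.9 = 187 L.
Isothermal: T stays 608 K; PV = const ⇒ V₂ = 1110 L, P₂ = 12.4 kPa.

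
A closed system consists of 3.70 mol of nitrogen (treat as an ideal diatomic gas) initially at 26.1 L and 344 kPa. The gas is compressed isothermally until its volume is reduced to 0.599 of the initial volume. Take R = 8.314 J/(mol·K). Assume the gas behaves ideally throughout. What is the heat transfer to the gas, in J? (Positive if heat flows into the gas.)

-4600 J

T₁ = P₁V₁/(nR) = 344×26.1/(3.70×8.314) = 292 K.
Isothermal: T stays 292 K; PV = const ⇒ V₂ = 15.6 L, P₂ = 574 kPa.
ΔU = 0 (ideal gas, T constant).
W = nRT ln(V₂/V₁) = 3.70×8.314×292×ln(0.599) = -4600 J.
Q = ΔU + W = -4600 J.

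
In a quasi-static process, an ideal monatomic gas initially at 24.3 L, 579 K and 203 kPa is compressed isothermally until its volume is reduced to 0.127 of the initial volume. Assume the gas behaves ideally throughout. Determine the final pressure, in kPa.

1600 kPa

Isothermal: T stays 579 K; PV = const ⇒ V₂ = 3.09 L, P₂ = 1600 kPa.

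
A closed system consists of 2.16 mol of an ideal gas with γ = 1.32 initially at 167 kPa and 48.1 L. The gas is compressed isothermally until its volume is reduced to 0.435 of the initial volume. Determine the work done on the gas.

T₁ = P₁V₁/(nR) = 167×48.1/(2.16×8.314) = 447 K.
Isothermal: T stays 447 K; PV = const ⇒ V₂ = 20.9 L, P₂ = 384 kPa.
W = nRT ln(V₂/V₁) = 2.16×8.314×447×ln(0.435) = -6690 J.
Work done on the gas = −W_by = 6690 J.

6690 J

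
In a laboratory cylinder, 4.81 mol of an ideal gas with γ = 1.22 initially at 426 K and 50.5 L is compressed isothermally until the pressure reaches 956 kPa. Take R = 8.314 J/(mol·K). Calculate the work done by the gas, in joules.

P₁ = nRT₁/V₁ = 4.81×8.314×426/50.5 = 337 kPa.
Isothermal: T stays 426 K; PV = const ⇒ V₂ = 17.8 L, P₂ = 956 kPa.
W = nRT ln(V₂/V₁) = 4.81×8.314×426×ln(0.353) = -17700 J.

-17700 J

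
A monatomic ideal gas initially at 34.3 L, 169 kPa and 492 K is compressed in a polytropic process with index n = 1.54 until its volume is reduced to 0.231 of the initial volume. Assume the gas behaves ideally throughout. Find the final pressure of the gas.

1610 kPa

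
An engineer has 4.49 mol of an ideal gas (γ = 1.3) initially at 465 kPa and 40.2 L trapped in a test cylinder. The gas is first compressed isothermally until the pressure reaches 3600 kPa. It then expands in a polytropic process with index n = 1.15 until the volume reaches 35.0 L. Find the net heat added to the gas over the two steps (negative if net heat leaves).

-22700 J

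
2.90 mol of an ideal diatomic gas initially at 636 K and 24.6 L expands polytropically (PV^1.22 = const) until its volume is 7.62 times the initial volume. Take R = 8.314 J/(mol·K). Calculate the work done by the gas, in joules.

25100 J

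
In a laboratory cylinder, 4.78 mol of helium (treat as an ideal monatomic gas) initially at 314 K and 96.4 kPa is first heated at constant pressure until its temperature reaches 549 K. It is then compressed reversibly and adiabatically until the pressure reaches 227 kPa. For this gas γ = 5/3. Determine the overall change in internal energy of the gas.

27400 J

V₁ = nRT₁/P₁ = 4.78×8.314×314/96.4 = 129 L.
Step 1 — Isobaric: P stays 96.4 kPa; V/T = const ⇒ T₂ = 549 K, V₂ = 226 L.
W = PΔV = 96.4×(226−129) kPa·L = 9340 J.
ΔU = nCvΔT = 4.78×12.5×(549−314) = 14000 J.
Q = ΔU + W = nCpΔT = 23300 J.
State after step 1: P = 96.4 kPa, V = 226 L, T = 549 K.
Step 2 — Adiabatic: T₂/T₁ = (P₂/P₁)^((γ−1)/γ) ⇒ T₂ = 549×(2.35)^0.400 = 773 K; V₂ = 135 L.
ΔU = nCvΔT = 4.78×12.5×(773−549) = 13400 J.
Q = 0 for an adiabatic process, so W = −ΔU = -13400 J.
Net over both steps: W = -4030 J, Q = 23300 J, ΔU = 27400 J.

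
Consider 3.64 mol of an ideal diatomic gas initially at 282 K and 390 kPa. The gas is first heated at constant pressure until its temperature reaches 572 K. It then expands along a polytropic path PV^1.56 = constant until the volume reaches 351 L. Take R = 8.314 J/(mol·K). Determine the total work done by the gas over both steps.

V₁ = nRT₁/P₁ = 3.64×8.314×282/390 = 21.9 L.
Step 1 — Isobaric: P stays 390 kPa; V/T = const ⇒ T₂ = 572 K, V₂ = 44.4 L.
W = PΔV = 390×(44.4−21.9) kPa·L = 8780 J.
ΔU = nCvΔT = 3.64×20.8×(572−282) = 21900 J.
Q = ΔU + W = nCpΔT = 30700 J.
State after step 1: P = 390 kPa, V = 44.4 L, T = 572 K.
Step 2 — Polytropic n=1.56: T₂ = T₁(V₁/V₂)^(n−1) = 572×(0.126)^0.56 = 180 K; P₂ = P₁(V₁/V₂)^n = 15.5 kPa.
W = (P₁V₁−P₂V₂)/(n−1) = (390×44.4−15.5×351)/0.56 = 21200 J.
ΔU = nCvΔT = 3.64×20.8×(180−572) = -29700 J.
Q = ΔU + W = -8480 J.
Net over both steps: W = 30000 J, Q = 22200 J, ΔU = -7740 J.

30000 J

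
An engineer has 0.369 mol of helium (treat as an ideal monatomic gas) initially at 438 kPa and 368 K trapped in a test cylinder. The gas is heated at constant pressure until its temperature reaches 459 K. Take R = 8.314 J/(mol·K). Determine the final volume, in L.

V₁ = nRT₁/P₁ = 0.369×8.314×368/438 = 2.58 L.
Isobaric: P stays 438 kPa; V/T = const ⇒ T₂ = 459 K, V₂ = 3.21 L.

3.21 L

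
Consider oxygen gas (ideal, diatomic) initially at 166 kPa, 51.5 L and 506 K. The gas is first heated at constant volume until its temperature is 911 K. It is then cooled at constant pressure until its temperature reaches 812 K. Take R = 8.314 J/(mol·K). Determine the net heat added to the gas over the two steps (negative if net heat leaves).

n = P₁V₁/(RT₁) = 166×51.5/(8.314×506) = 2.03 mol.
Step 1 — Isochoric: V stays 51.5 L; P/T = const ⇒ T₂ = 911 K, P₂ = 299 kPa.
W = 0 (no volume change).
ΔU = nCvΔT = 2.03×20.8×(911−506) = 17100 J.
Q = ΔU = 17100 J.
State after step 1: P = 299 kPa, V = 51.5 L, T = 911 K.
Step 2 — Isobaric: P stays 299 kPa; V/T = const ⇒ T₂ = 812 K, V₂ = 45.9 L.
W = PΔV = 299×(45.9−51.5) kPa·L = -1670 J.
ΔU = nCvΔT = 2.03×20.8×(812−911) = -4180 J.
Q = ΔU + W = nCpΔT = -5850 J.
Net over both steps: W = -1670 J, Q = 11300 J, ΔU = 12900 J.

11300 J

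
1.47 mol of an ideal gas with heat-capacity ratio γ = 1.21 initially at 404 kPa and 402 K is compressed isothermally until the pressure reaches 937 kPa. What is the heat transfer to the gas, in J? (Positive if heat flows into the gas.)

V₁ = nRT₁/P₁ = 1.47×8.314×402/404 = 12.2 L.
Isothermal: T stays 402 K; PV = const ⇒ V₂ = 5.24 L, P₂ = 937 kPa.
ΔU = 0 (ideal gas, T constant).
W = nRT ln(V₂/V₁) = 1.47×8.314×402×ln(0.431) = -4130 J.
Q = ΔU + W = -4130 J.

-4130 J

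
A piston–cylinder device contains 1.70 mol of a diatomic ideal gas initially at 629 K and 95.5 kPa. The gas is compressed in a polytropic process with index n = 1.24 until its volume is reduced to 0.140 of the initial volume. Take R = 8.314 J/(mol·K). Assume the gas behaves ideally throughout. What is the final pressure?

1090 kPa

V₁ = nRT₁/P₁ = 1.70×8.314×629/95.5 = 93.1 L.
Polytropic n=1.24: T₂ = T₁(V₁/V₂)^(n−1) = 629×(7.14)^0.24 = 1010 K; P₂ = P₁(V₁/V₂)^n = 1090 kPa.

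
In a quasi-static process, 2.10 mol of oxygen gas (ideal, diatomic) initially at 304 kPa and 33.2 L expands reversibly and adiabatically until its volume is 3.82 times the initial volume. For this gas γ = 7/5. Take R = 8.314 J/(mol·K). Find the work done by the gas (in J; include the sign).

T₁ = P₁V₁/(nR) = 304×33.2/(2.10×8.314) = 578 K.
Adiabatic: TV^(γ−1) = const ⇒ T₂ = 578×(0.262)^0.400 = 338 K; PV^γ = const ⇒ P₂ = 46.6 kPa.
ΔU = nCvΔT = 2.10×20.8×(338−578) = -10500 J.
Q = 0 for an adiabatic process, so W = −ΔU = 10500 J.

10500 J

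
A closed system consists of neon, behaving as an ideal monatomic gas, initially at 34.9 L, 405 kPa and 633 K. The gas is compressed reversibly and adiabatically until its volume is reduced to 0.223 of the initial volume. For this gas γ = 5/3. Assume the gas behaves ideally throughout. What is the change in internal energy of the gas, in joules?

n = P₁V₁/(RT₁) = 405×34.9/(8.314×633) = 2.69 mol.
Adiabatic: TV^(γ−1) = const ⇒ T₂ = 633×(4.48)^0.667 = 1720 K; PV^γ = const ⇒ P₂ = 4940 kPa.
For an ideal gas ΔU = nCvΔT with Cv = (3/2)R = 12.5 J/(mol·K).
ΔU = 2.69×12.5×(1720−633) = 36500 J.

36500 J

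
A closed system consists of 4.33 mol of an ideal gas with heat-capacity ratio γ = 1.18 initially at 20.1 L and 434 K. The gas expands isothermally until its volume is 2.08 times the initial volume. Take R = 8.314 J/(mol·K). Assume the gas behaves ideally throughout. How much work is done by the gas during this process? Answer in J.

P₁ = nRT₁/V₁ = 4.33×8.314×434/20.1 = 777 kPa.
Isothermal: T stays 434 K; PV = const ⇒ V₂ = 41.8 L, P₂ = 374 kPa.
W = nRT ln(V₂/V₁) = 4.33×8.314×434×ln(2.08) = 11400 J.

11400 J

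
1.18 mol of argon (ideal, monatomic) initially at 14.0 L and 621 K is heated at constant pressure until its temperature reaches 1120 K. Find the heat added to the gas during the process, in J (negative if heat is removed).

12200 J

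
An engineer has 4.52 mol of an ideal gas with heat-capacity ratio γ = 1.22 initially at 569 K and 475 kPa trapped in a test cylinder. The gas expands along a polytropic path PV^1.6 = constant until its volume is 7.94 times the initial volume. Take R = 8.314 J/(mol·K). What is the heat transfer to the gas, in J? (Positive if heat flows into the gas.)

V₁ = nRT₁/P₁ = 4.52×8.314×569/475 = 45.0 L.
Polytropic n=1.6: T₂ = T₁(V₁/V₂)^(n−1) = 569×(0.126)^0.60 = 164 K; P₂ = P₁(V₁/V₂)^n = 17.3 kPa.
W = (P₁V₁−P₂V₂)/(n−1) = (475×45.0−17.3×357)/0.60 = 25400 J.
ΔU = nCvΔT = 4.52×37.8×(164−569) = -69200 J.
Q = ΔU + W = -43800 J.

-43800 J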